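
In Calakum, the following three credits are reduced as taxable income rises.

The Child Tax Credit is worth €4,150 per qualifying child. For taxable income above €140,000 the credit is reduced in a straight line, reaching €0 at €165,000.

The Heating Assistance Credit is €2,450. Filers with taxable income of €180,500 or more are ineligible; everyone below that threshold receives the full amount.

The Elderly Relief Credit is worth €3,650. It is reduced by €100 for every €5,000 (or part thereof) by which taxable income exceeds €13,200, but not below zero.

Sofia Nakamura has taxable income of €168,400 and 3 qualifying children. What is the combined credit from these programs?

Child Tax Credit: base = 3 × €4,150 = €12,450. €168,400 is at or above €165,000, so the credit is €0.
Heating Assistance Credit: €168,400 is below the €180,500 cutoff, so the full €2,450 applies.
Elderly Relief Credit: income exceeds €13,200 by €155,200, which is 32 full-or-partial €5,000 increments; reduction = 32 × €100 = €3,200, leaving €450.
Total: €0 + €2,450 + €450 = €2,900.

€2,900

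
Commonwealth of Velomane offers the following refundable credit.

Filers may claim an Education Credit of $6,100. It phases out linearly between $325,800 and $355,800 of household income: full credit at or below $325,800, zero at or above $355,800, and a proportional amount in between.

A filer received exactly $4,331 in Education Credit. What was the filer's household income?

$334,500

$4,331 is 4,331/6,100 of the full $6,100, so 1,769/6,100 of the $30,000 range has been used: income = $325,800 + $30,000 × 1,769/6,100 = $334,500.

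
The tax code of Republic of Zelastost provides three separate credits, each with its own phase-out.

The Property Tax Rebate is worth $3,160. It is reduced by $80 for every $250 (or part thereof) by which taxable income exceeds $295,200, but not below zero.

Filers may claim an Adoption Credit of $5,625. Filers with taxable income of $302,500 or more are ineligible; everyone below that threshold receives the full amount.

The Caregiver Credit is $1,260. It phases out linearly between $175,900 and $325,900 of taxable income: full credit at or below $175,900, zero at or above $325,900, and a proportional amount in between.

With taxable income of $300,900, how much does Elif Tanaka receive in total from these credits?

Property Tax Rebate: income exceeds $295,200 by $5,700, which is 23 full-or-partial $250 increments; reduction = 23 × $80 = $1,840, leaving $1,320.
Adoption Credit: $300,900 is below the $302,500 cutoff, so the full $5,625 applies.
Caregiver Credit: $300,900 is $125,000 into a $150,000 phase-out range, leaving 25,000/150,000 of the credit: $1,260 × 25,000/150,000 = $210.
Total: $1,320 + $5,625 + $210 = $7,155.

$7,155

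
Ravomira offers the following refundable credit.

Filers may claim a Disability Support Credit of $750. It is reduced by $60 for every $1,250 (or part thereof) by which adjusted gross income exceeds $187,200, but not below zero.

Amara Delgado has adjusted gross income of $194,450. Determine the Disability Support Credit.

$390

Disability Support Credit: income exceeds $187,200 by $7,250, which is 6 full-or-partial $1,250 increments; reduction = 6 × $60 = $360, leaving $390.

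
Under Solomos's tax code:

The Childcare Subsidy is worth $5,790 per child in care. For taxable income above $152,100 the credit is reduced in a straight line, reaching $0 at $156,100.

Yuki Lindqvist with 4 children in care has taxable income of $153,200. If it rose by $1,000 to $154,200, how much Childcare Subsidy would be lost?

At $153,200 — base = 4 × $5,790 = $23,160. $153,200 is $1,100 into a $4,000 phase-out range, leaving 2,900/4,000 of the credit: $23,160 × 2,900/4,000 = $16,791.
At $154,200 — base = 4 × $5,790 = $23,160. $154,200 is $2,100 into a $4,000 phase-out range, leaving 1,900/4,000 of the credit: $23,160 × 1,900/4,000 = $11,001.
Lost: $16,791 − $11,001 = $5,790.

$5,790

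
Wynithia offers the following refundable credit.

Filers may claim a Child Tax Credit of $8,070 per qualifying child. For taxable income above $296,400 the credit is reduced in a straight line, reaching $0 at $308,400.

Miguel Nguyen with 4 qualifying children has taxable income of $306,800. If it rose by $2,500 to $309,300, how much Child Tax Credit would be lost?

$4,304

At $306,800 — base = 4 × $8,070 = $32,280. $306,800 is $10,400 into a $12,000 phase-out range, leaving 1,600/12,000 of the credit: $32,280 × 1,600/12,000 = $4,304.
At $309,300 — base = 4 × $8,070 = $32,280. $309,300 is at or above $308,400, so the credit is $0.
Lost: $4,304 − $0 = $4,304.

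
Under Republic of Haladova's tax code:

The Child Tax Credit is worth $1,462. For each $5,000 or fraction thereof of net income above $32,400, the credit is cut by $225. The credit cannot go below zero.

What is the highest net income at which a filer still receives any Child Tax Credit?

After 6 increments the reduction is 6 × $225 = $1,350, leaving $112; one more increment wipes it out. Increment 6 ends at excess 6 × $5,000 = $30,000, so the highest qualifying income is $32,400 + $30,000 = $62,400.

$62,400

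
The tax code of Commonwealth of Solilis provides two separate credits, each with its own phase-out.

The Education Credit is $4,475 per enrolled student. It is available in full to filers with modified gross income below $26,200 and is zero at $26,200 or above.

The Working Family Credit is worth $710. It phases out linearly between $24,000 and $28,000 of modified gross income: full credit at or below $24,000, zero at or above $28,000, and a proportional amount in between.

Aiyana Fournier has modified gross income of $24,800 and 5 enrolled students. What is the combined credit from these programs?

Education Credit: base = 5 × $4,475 = $22,375. $24,800 is below the $26,200 cutoff, so the full $22,375 applies.
Working Family Credit: $24,800 is $800 into a $4,000 phase-out range, leaving 3,200/4,000 of the credit: $710 × 3,200/4,000 = $568.
Total: $22,375 + $568 = $22,943.

$22,943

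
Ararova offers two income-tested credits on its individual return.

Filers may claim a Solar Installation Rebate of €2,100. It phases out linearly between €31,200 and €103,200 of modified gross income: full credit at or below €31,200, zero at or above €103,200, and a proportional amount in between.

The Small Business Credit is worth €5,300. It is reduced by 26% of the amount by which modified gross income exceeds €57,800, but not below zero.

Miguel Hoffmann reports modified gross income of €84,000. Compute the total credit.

€560

Solar Installation Rebate: €84,000 is €52,800 into a €72,000 phase-out range, leaving 19,200/72,000 of the credit: €2,100 × 19,200/72,000 = €560.
Small Business Credit: 26% of the €26,200 excess over €57,800 is €6,812 ≥ base, so the credit is €0.
Total: €560 + €0 = €560.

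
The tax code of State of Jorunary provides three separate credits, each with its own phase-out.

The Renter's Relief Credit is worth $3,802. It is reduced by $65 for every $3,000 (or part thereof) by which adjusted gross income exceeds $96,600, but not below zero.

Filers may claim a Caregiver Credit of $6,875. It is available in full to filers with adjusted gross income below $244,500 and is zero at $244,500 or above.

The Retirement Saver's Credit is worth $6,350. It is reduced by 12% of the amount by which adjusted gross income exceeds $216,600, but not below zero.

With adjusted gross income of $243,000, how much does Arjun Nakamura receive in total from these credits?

$10,674

Renter's Relief Credit: income exceeds $96,600 by $146,400, which is 49 full-or-partial $3,000 increments; reduction = 49 × $65 = $3,185, leaving $617.
Caregiver Credit: $243,000 is below the $244,500 cutoff, so the full $6,875 applies.
Retirement Saver's Credit: 12% of the $26,400 excess over $216,600 is $3,168; credit = $6,350 − $3,168 = $3,182.
Total: $617 + $6,875 + $3,182 = $10,674.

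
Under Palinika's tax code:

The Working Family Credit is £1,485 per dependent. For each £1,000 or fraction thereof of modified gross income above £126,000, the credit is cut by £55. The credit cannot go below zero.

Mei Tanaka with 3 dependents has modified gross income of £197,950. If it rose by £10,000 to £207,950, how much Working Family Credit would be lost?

At £197,950 — base = 3 × £1,485 = £4,455. income exceeds £126,000 by £71,950, which is 72 full-or-partial £1,000 increments; reduction = 72 × £55 = £3,960, leaving £495.
At £207,950 — base = 3 × £1,485 = £4,455. income exceeds £126,000 by £81,950 → 82 increments × £55 = £4,510 ≥ base, so the credit is £0.
Lost: £495 − £0 = £495.

£495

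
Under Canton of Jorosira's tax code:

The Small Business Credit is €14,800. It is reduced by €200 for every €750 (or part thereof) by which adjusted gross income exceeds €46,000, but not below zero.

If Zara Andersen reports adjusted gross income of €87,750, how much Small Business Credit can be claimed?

Small Business Credit: income exceeds €46,000 by €41,750, which is 56 full-or-partial €750 increments; reduction = 56 × €200 = €11,200, leaving €3,600.

€3,600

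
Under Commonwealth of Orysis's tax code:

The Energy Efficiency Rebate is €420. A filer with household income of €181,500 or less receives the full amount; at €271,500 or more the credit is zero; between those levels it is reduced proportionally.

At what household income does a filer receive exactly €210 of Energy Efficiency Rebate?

€210 is 210/420 of the full €420, so 210/420 of the €90,000 range has been used: income = €181,500 + €90,000 × 210/420 = €226,500.

€226,500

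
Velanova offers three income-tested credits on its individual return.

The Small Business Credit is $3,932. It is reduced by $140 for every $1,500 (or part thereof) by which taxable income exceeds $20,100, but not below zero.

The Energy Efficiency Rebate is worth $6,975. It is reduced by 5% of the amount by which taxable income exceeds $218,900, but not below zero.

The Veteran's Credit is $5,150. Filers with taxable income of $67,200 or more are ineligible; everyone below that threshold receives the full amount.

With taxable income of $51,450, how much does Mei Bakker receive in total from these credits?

$13,117

Small Business Credit: income exceeds $20,100 by $31,350, which is 21 full-or-partial $1,500 increments; reduction = 21 × $140 = $2,940, leaving $992.
Energy Efficiency Rebate: $51,450 is at or below the $218,900 threshold, so the full $6,975 applies.
Veteran's Credit: $51,450 is below the $67,200 cutoff, so the full $5,150 applies.
Total: $992 + $6,975 + $5,150 = $13,117.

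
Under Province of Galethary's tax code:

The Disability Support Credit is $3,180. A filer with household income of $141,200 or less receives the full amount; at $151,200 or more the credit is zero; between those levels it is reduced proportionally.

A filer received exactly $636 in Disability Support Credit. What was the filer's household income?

$636 is 636/3,180 of the full $3,180, so 2,544/3,180 of the $10,000 range has been used: income = $141,200 + $10,000 × 2,544/3,180 = $149,200.

$149,200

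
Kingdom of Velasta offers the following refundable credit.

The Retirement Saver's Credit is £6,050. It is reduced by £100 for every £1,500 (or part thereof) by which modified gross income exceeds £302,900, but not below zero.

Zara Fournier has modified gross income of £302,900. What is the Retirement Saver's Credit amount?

£6,050

Retirement Saver's Credit: £302,900 is at or below the £302,900 threshold, so the full £6,050 applies.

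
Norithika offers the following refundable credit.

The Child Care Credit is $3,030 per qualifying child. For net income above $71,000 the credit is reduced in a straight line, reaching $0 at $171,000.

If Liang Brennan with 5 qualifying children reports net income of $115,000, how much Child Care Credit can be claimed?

$8,484

Child Care Credit: base = 5 × $3,030 = $15,150. $115,000 is $44,000 into a $100,000 phase-out range, leaving 56,000/100,000 of the credit: $15,150 × 56,000/100,000 = $8,484.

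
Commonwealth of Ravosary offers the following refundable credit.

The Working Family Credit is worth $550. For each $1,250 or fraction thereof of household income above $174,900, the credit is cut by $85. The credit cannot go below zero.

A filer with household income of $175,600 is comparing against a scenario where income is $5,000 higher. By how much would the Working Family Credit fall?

$340

At $175,600 — income exceeds $174,900 by $700, which is 1 full-or-partial $1,250 increment; reduction = 1 × $85 = $85, leaving $465.
At $180,600 — income exceeds $174,900 by $5,700, which is 5 full-or-partial $1,250 increments; reduction = 5 × $85 = $425, leaving $125.
Lost: $465 − $125 = $340.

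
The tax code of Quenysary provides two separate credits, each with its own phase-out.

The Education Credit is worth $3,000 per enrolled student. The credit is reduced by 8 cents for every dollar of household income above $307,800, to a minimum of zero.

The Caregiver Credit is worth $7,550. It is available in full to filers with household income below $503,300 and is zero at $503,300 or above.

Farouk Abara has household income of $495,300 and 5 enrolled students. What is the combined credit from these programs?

Education Credit: base = 5 × $3,000 = $15,000. 8% of the $187,500 excess over $307,800 is $15,000 ≥ base, so the credit is $0.
Caregiver Credit: $495,300 is below the $503,300 cutoff, so the full $7,550 applies.
Total: $0 + $7,550 = $7,550.

$7,550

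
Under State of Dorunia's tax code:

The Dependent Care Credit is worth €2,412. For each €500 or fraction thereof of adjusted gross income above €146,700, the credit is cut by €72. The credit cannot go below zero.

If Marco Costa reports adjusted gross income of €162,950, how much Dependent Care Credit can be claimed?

€36

Dependent Care Credit: income exceeds €146,700 by €16,250, which is 33 full-or-partial €500 increments; reduction = 33 × €72 = €2,376, leaving €36.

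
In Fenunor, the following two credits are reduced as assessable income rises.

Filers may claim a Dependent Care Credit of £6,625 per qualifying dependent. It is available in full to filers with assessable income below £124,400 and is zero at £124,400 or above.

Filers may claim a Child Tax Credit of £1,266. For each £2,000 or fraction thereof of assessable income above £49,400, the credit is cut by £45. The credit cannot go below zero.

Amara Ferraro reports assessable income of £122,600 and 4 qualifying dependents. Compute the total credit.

Dependent Care Credit: base = 4 × £6,625 = £26,500. £122,600 is below the £124,400 cutoff, so the full £26,500 applies.
Child Tax Credit: income exceeds £49,400 by £73,200 → 37 increments × £45 = £1,665 ≥ base, so the credit is £0.
Total: £26,500 + £0 = £26,500.

£26,500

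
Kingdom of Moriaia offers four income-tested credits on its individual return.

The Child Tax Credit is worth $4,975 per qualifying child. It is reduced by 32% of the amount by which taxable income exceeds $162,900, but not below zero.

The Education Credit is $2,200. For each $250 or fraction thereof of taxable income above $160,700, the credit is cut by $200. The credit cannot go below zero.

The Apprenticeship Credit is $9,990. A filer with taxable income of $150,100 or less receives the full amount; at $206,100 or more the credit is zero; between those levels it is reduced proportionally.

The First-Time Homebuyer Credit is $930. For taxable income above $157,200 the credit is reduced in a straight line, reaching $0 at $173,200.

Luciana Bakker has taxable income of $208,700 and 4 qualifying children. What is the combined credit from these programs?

$5,244

Child Tax Credit: base = 4 × $4,975 = $19,900. 32% of the $45,800 excess over $162,900 is $14,656; credit = $19,900 − $14,656 = $5,244.
Education Credit: income exceeds $160,700 by $48,000 → 192 increments × $200 = $38,400 ≥ base, so the credit is $0.
Apprenticeship Credit: $208,700 is at or above $206,100, so the credit is $0.
First-Time Homebuyer Credit: $208,700 is at or above $173,200, so the credit is $0.
Total: $5,244 + $0 + $0 + $0 = $5,244.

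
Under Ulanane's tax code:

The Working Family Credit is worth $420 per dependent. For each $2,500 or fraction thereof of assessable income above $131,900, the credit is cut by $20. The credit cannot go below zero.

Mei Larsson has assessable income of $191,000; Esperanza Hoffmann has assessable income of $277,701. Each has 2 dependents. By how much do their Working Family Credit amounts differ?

Mei ($191,000): Working Family Credit: base = 2 × $420 = $840. income exceeds $131,900 by $59,100, which is 24 full-or-partial $2,500 increments; reduction = 24 × $20 = $480, leaving $360.
Esperanza ($277,701): Working Family Credit: base = 2 × $420 = $840. income exceeds $131,900 by $145,801 → 59 increments × $20 = $1,180 ≥ base, so the credit is $0.
Difference: |$360 − $0| = $360.

$360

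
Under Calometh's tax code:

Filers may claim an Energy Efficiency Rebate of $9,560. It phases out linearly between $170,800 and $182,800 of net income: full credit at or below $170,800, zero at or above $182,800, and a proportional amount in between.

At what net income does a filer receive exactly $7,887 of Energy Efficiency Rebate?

$172,900

$7,887 is 7,887/9,560 of the full $9,560, so 1,673/9,560 of the $12,000 range has been used: income = $170,800 + $12,000 × 1,673/9,560 = $172,900.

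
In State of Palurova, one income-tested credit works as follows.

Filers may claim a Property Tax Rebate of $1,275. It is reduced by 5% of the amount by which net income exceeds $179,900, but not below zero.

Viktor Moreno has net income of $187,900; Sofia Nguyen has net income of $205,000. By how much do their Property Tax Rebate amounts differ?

$855

Viktor ($187,900): Property Tax Rebate: 5% of the $8,000 excess over $179,900 is $400; credit = $1,275 − $400 = $875.
Sofia ($205,000): Property Tax Rebate: 5% of the $25,100 excess over $179,900 is $1,255; credit = $1,275 − $1,255 = $20.
Difference: |$875 − $20| = $855.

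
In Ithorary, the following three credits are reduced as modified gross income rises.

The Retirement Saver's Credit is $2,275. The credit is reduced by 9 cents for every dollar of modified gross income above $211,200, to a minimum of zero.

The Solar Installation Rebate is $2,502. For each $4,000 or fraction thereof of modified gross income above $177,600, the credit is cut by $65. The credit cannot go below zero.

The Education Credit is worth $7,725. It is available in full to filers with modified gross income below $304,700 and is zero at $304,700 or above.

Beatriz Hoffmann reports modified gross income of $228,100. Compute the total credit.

$10,136

Retirement Saver's Credit: 9% of the $16,900 excess over $211,200 is $1,521; credit = $2,275 − $1,521 = $754.
Solar Installation Rebate: income exceeds $177,600 by $50,500, which is 13 full-or-partial $4,000 increments; reduction = 13 × $65 = $845, leaving $1,657.
Education Credit: $228,100 is below the $304,700 cutoff, so the full $7,725 applies.
Total: $754 + $1,657 + $7,725 = $10,136.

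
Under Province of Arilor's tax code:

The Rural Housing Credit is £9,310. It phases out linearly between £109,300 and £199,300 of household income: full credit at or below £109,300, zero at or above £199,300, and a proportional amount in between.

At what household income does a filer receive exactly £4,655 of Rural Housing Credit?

£4,655 is 4,655/9,310 of the full £9,310, so 4,655/9,310 of the £90,000 range has been used: income = £109,300 + £90,000 × 4,655/9,310 = £154,300.

£154,300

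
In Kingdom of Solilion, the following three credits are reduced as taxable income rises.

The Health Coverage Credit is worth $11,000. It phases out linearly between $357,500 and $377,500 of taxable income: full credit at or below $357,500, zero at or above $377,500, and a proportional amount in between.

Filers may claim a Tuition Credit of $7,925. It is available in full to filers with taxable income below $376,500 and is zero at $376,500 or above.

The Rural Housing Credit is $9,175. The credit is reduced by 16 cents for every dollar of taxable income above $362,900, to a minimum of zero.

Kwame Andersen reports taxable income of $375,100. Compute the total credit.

$16,468

Health Coverage Credit: $375,100 is $17,600 into a $20,000 phase-out range, leaving 2,400/20,000 of the credit: $11,000 × 2,400/20,000 = $1,320.
Tuition Credit: $375,100 is below the $376,500 cutoff, so the full $7,925 applies.
Rural Housing Credit: 16% of the $12,200 excess over $362,900 is $1,952; credit = $9,175 − $1,952 = $7,223.
Total: $1,320 + $7,925 + $7,223 = $16,468.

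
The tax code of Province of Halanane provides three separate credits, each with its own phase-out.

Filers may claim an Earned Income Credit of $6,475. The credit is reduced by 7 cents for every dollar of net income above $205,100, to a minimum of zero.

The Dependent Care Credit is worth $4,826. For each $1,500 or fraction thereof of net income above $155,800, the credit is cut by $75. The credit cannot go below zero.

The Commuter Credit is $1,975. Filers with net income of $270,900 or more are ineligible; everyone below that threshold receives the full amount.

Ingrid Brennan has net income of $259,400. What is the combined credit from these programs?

$4,649

Earned Income Credit: 7% of the $54,300 excess over $205,100 is $3,801; credit = $6,475 − $3,801 = $2,674.
Dependent Care Credit: income exceeds $155,800 by $103,600 → 70 increments × $75 = $5,250 ≥ base, so the credit is $0.
Commuter Credit: $259,400 is below the $270,900 cutoff, so the full $1,975 applies.
Total: $2,674 + $0 + $1,975 = $4,649.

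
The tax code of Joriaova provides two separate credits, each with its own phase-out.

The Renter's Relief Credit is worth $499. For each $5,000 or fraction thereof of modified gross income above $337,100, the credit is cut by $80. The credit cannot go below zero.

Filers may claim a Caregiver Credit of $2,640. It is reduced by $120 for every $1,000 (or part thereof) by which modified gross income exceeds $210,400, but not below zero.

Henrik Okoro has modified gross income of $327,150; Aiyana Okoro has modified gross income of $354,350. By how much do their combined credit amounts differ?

$320

Henrik ($327,150): Renter's Relief Credit: $327,150 is at or below the $337,100 threshold, so the full $499 applies. Caregiver Credit: income exceeds $210,400 by $116,750 → 117 increments × $120 = $14,040 ≥ base, so the credit is $0. total $499 + $0 = $499
Aiyana ($354,350): Renter's Relief Credit: income exceeds $337,100 by $17,250, which is 4 full-or-partial $5,000 increments; reduction = 4 × $80 = $320, leaving $179. Caregiver Credit: income exceeds $210,400 by $143,950 → 144 increments × $120 = $17,280 ≥ base, so the credit is $0. total $179 + $0 = $179
Difference: |$499 − $179| = $320.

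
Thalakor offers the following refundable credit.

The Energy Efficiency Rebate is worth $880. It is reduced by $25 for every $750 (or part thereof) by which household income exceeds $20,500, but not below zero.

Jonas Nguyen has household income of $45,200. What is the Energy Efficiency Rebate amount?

Energy Efficiency Rebate: income exceeds $20,500 by $24,700, which is 33 full-or-partial $750 increments; reduction = 33 × $25 = $825, leaving $55.

$55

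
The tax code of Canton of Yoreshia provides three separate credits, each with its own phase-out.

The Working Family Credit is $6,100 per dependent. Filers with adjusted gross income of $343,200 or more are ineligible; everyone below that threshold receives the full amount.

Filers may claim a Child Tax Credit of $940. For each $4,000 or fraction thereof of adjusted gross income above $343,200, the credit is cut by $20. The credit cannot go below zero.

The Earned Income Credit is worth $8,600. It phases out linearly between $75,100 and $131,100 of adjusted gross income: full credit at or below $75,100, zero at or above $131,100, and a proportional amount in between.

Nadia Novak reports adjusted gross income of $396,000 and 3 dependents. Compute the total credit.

$660

Working Family Credit: base = 3 × $6,100 = $18,300. $396,000 meets or exceeds the $343,200 cutoff, so the credit is $0.
Child Tax Credit: income exceeds $343,200 by $52,800, which is 14 full-or-partial $4,000 increments; reduction = 14 × $20 = $280, leaving $660.
Earned Income Credit: $396,000 is at or above $131,100, so the credit is $0.
Total: $0 + $660 + $0 = $660.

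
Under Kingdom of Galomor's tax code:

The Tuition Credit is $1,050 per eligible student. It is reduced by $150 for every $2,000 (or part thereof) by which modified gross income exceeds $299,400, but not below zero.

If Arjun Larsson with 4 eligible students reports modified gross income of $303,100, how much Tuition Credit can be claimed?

$3,900

Tuition Credit: base = 4 × $1,050 = $4,200. income exceeds $299,400 by $3,700, which is 2 full-or-partial $2,000 increments; reduction = 2 × $150 = $300, leaving $3,900.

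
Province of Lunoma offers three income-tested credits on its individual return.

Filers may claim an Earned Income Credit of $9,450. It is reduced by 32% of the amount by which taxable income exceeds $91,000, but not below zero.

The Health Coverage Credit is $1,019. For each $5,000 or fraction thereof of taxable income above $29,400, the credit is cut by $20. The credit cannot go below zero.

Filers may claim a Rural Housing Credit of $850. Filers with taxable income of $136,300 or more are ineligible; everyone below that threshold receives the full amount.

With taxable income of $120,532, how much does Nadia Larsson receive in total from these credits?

$1,489

Earned Income Credit: 32% of the $29,532 excess over $91,000 is $9,450.24 ≥ base, so the credit is $0.
Health Coverage Credit: income exceeds $29,400 by $91,132, which is 19 full-or-partial $5,000 increments; reduction = 19 × $20 = $380, leaving $639.
Rural Housing Credit: $120,532 is below the $136,300 cutoff, so the full $850 applies.
Total: $0 + $639 + $850 = $1,489.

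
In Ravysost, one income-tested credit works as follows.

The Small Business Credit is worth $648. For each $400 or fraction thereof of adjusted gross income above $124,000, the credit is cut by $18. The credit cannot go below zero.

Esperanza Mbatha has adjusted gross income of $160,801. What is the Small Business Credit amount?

$0

Small Business Credit: income exceeds $124,000 by $36,801 → 93 increments × $18 = $1,674 ≥ base, so the credit is $0.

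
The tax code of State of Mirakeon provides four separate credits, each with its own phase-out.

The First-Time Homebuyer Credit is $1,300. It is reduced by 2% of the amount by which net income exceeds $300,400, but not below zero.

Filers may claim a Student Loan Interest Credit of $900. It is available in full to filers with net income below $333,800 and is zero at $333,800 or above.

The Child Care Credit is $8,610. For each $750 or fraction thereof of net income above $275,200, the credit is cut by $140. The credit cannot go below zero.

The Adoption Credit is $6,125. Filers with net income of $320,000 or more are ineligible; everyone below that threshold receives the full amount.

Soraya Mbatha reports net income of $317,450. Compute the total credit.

First-Time Homebuyer Credit: 2% of the $17,050 excess over $300,400 is $341; credit = $1,300 − $341 = $959.
Student Loan Interest Credit: $317,450 is below the $333,800 cutoff, so the full $900 applies.
Child Care Credit: income exceeds $275,200 by $42,250, which is 57 full-or-partial $750 increments; reduction = 57 × $140 = $7,980, leaving $630.
Adoption Credit: $317,450 is below the $320,000 cutoff, so the full $6,125 applies.
Total: $959 + $900 + $630 + $6,125 = $8,614.

$8,614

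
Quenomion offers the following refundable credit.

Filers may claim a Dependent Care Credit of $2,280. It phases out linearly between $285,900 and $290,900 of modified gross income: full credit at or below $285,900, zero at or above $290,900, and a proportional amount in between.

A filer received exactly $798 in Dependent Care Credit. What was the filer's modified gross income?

$798 is 798/2,280 of the full $2,280, so 1,482/2,280 of the $5,000 range has been used: income = $285,900 + $5,000 × 1,482/2,280 = $289,150.

$289,150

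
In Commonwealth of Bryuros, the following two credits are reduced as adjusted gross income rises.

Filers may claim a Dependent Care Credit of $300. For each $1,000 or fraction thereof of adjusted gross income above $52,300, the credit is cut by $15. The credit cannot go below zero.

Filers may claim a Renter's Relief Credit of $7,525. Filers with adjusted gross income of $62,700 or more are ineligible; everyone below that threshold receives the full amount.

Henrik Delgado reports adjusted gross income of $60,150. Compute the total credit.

Dependent Care Credit: income exceeds $52,300 by $7,850, which is 8 full-or-partial $1,000 increments; reduction = 8 × $15 = $120, leaving $180.
Renter's Relief Credit: $60,150 is below the $62,700 cutoff, so the full $7,525 applies.
Total: $180 + $7,525 = $7,705.

$7,705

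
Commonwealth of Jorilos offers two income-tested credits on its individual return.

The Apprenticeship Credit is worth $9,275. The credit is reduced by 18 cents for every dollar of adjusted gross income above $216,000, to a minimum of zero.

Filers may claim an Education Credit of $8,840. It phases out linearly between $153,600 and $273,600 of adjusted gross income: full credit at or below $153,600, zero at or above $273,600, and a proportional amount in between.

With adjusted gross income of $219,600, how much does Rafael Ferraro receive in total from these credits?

$12,605

Apprenticeship Credit: 18% of the $3,600 excess over $216,000 is $648; credit = $9,275 − $648 = $8,627.
Education Credit: $219,600 is $66,000 into a $120,000 phase-out range, leaving 54,000/120,000 of the credit: $8,840 × 54,000/120,000 = $3,978.
Total: $8,627 + $3,978 = $12,605.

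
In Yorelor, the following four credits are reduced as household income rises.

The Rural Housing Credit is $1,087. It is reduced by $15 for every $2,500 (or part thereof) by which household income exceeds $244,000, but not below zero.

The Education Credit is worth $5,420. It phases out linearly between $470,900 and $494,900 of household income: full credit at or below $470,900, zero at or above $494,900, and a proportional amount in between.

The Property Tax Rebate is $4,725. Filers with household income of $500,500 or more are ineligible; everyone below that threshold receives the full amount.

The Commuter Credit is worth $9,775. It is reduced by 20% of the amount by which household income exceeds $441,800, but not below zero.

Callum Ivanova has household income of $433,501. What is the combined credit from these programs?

$19,920

Rural Housing Credit: income exceeds $244,000 by $189,501 → 76 increments × $15 = $1,140 ≥ base, so the credit is $0.
Education Credit: $433,501 is at or below the $470,900 threshold, so the full $5,420 applies.
Property Tax Rebate: $433,501 is below the $500,500 cutoff, so the full $4,725 applies.
Commuter Credit: $433,501 is at or below the $441,800 threshold, so the full $9,775 applies.
Total: $0 + $5,420 + $4,725 + $9,775 = $19,920.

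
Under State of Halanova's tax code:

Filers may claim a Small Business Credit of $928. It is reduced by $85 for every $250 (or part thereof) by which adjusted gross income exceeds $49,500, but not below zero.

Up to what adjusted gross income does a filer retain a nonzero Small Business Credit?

$52,000

After 10 increments the reduction is 10 × $85 = $850, leaving $78; one more increment wipes it out. Increment 10 ends at excess 10 × $250 = $2,500, so the highest qualifying income is $49,500 + $2,500 = $52,000.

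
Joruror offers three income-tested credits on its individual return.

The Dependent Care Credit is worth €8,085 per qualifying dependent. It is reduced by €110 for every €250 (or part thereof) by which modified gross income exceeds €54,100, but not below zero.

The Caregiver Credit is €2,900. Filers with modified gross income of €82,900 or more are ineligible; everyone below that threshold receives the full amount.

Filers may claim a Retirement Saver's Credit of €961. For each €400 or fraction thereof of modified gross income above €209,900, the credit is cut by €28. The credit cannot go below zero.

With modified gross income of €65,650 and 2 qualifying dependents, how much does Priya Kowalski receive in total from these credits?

Dependent Care Credit: base = 2 × €8,085 = €16,170. income exceeds €54,100 by €11,550, which is 47 full-or-partial €250 increments; reduction = 47 × €110 = €5,170, leaving €11,000.
Caregiver Credit: €65,650 is below the €82,900 cutoff, so the full €2,900 applies.
Retirement Saver's Credit: €65,650 is at or below the €209,900 threshold, so the full €961 applies.
Total: €11,000 + €2,900 + €961 = €14,861.

€14,861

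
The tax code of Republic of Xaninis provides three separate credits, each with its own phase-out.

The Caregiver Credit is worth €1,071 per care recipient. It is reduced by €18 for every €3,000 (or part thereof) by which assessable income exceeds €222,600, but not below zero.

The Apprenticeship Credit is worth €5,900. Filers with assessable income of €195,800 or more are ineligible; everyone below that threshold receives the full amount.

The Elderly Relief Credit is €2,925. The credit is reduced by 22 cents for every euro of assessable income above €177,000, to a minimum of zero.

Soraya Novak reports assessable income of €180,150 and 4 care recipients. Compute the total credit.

Caregiver Credit: base = 4 × €1,071 = €4,284. €180,150 is at or below the €222,600 threshold, so the full €4,284 applies.
Apprenticeship Credit: €180,150 is below the €195,800 cutoff, so the full €5,900 applies.
Elderly Relief Credit: 22% of the €3,150 excess over €177,000 is €693; credit = €2,925 − €693 = €2,232.
Total: €4,284 + €5,900 + €2,232 = €12,416.

€12,416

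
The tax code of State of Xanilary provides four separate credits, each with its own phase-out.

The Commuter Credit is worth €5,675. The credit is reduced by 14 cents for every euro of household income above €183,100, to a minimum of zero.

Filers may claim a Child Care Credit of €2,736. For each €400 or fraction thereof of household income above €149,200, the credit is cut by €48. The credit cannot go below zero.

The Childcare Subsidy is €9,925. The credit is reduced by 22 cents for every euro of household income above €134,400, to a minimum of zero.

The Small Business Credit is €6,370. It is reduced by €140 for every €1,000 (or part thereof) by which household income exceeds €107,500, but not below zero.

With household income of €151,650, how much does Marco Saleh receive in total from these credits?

Commuter Credit: €151,650 is at or below the €183,100 threshold, so the full €5,675 applies.
Child Care Credit: income exceeds €149,200 by €2,450, which is 7 full-or-partial €400 increments; reduction = 7 × €48 = €336, leaving €2,400.
Childcare Subsidy: 22% of the €17,250 excess over €134,400 is €3,795; credit = €9,925 − €3,795 = €6,130.
Small Business Credit: income exceeds €107,500 by €44,150, which is 45 full-or-partial €1,000 increments; reduction = 45 × €140 = €6,300, leaving €70.
Total: €5,675 + €2,400 + €6,130 + €70 = €14,275.

€14,275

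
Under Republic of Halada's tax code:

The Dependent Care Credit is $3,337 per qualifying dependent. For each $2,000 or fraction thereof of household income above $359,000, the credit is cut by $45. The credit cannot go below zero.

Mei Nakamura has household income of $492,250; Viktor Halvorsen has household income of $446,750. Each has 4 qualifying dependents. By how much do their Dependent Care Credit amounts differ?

$1,035

Mei ($492,250): Dependent Care Credit: base = 4 × $3,337 = $13,348. income exceeds $359,000 by $133,250, which is 67 full-or-partial $2,000 increments; reduction = 67 × $45 = $3,015, leaving $10,333.
Viktor ($446,750): Dependent Care Credit: base = 4 × $3,337 = $13,348. income exceeds $359,000 by $87,750, which is 44 full-or-partial $2,000 increments; reduction = 44 × $45 = $1,980, leaving $11,368.
Difference: |$10,333 − $11,368| = $1,035.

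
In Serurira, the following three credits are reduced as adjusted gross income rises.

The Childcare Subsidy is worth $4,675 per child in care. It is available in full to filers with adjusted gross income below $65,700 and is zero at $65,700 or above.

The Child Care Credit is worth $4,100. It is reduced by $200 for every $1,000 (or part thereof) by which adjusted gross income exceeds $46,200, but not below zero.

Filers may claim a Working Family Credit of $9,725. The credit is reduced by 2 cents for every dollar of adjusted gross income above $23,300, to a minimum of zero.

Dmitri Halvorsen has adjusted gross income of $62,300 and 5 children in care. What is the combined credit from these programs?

Childcare Subsidy: base = 5 × $4,675 = $23,375. $62,300 is below the $65,700 cutoff, so the full $23,375 applies.
Child Care Credit: income exceeds $46,200 by $16,100, which is 17 full-or-partial $1,000 increments; reduction = 17 × $200 = $3,400, leaving $700.
Working Family Credit: 2% of the $39,000 excess over $23,300 is $780; credit = $9,725 − $780 = $8,945.
Total: $23,375 + $700 + $8,945 = $33,020.

$33,020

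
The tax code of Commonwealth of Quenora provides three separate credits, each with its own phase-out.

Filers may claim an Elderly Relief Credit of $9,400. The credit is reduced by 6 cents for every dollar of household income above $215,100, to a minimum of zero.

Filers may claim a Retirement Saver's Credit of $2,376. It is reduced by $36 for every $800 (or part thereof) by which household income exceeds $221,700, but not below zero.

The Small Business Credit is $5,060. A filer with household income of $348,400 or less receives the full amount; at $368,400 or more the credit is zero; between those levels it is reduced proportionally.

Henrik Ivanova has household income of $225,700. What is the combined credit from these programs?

Elderly Relief Credit: 6% of the $10,600 excess over $215,100 is $636; credit = $9,400 − $636 = $8,764.
Retirement Saver's Credit: income exceeds $221,700 by $4,000, which is 5 full-or-partial $800 increments; reduction = 5 × $36 = $180, leaving $2,196.
Small Business Credit: $225,700 is at or below the $348,400 threshold, so the full $5,060 applies.
Total: $8,764 + $2,196 + $5,060 = $16,020.

$16,020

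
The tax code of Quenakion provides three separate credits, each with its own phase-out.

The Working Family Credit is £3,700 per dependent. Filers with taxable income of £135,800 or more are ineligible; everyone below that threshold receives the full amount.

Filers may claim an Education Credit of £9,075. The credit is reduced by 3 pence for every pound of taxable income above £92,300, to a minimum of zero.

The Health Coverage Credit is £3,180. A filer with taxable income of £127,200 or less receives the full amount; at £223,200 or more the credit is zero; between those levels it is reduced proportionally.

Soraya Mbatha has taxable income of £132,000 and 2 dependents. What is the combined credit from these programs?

£18,305

Working Family Credit: base = 2 × £3,700 = £7,400. £132,000 is below the £135,800 cutoff, so the full £7,400 applies.
Education Credit: 3% of the £39,700 excess over £92,300 is £1,191; credit = £9,075 − £1,191 = £7,884.
Health Coverage Credit: £132,000 is £4,800 into a £96,000 phase-out range, leaving 91,200/96,000 of the credit: £3,180 × 91,200/96,000 = £3,021.
Total: £7,400 + £7,884 + £3,021 = £18,305.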